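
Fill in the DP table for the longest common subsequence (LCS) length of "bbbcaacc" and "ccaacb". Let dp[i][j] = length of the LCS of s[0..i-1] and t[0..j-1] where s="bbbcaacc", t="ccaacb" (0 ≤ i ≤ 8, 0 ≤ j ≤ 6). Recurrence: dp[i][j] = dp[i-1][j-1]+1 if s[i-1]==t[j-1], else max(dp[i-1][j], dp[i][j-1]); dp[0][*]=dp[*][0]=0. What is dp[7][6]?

   ''  c  c  a  a  c  b
''  0  0  0  0  0  0  0
 b  0  0  0  0  0  0  1
 b  0  0  0  0  0  0  1
 b  0  0  0  0  0  0  1
 c  0  1  1  1  1  1  1
 a  0  1  1  2  2  2  2
 a  0  1  1  2  3  3  3
 c  0  1  2  2  3  4  4
 c  0  1  2  2  3  4  4

4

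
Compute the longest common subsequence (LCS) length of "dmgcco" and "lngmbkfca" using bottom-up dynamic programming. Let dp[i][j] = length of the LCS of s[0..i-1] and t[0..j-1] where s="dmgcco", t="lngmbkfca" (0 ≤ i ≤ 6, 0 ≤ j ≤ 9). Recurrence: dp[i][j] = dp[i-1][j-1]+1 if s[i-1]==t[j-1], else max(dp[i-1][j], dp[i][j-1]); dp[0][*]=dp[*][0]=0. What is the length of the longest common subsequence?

2

   ''  l  n  g  m  b  k  f  c  a
''  0  0  0  0  0  0  0  0  0  0
 d  0  0  0  0  0  0  0  0  0  0
 m  0  0  0  0  1  1  1  1  1  1
 g  0  0  0  1  1  1  1  1  1  1
 c  0  0  0  1  1  1  1  1  2  2
 c  0  0  0  1  1  1  1  1  2  2
 o  0  0  0  1  1  1  1  1  2  2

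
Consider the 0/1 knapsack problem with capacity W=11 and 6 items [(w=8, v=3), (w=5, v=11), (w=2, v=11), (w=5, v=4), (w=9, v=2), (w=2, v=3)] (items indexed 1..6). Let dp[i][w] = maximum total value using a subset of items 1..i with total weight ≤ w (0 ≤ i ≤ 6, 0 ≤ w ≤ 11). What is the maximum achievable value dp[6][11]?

i\w   0   1   2   3   4   5   6   7   8   9  10  11
  0   0   0   0   0   0   0   0   0   0   0   0   0
  1   0   0   0   0   0   0   0   0   3   3   3   3
  2   0   0   0   0   0  11  11  11  11  11  11  11
  3   0   0  11  11  11  11  11  22  22  22  22  22
  4   0   0  11  11  11  11  11  22  22  22  22  22
  5   0   0  11  11  11  11  11  22  22  22  22  22
  6   0   0  11  11  14  14  14  22  22  25  25  25

25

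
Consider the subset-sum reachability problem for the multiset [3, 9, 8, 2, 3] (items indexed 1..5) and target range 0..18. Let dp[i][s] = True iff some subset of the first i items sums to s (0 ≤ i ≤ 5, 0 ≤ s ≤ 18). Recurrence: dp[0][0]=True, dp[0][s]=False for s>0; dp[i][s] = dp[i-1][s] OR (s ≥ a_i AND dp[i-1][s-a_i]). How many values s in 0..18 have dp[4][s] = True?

i\s   0   1   2   3   4   5   6   7   8   9  10  11  12  13  14  15  16  17  18
  0   T   F   F   F   F   F   F   F   F   F   F   F   F   F   F   F   F   F   F
  1   T   F   F   T   F   F   F   F   F   F   F   F   F   F   F   F   F   F   F
  2   T   F   F   T   F   F   F   F   F   T   F   F   T   F   F   F   F   F   F
  3   T   F   F   T   F   F   F   F   T   T   F   T   T   F   F   F   F   T   F
  4   T   F   T   T   F   T   F   F   T   T   T   T   T   T   T   F   F   T   F
  5   T   F   T   T   F   T   T   F   T   T   T   T   T   T   T   T   T   T   F

12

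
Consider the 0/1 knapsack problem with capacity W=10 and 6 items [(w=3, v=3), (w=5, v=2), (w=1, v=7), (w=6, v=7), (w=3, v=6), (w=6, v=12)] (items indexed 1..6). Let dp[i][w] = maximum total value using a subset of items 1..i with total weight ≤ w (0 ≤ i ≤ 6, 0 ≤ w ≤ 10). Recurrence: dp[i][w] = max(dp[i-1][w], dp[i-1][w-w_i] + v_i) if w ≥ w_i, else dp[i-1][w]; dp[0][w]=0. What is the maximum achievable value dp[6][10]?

i\w   0   1   2   3   4   5   6   7   8   9  10
  0   0   0   0   0   0   0   0   0   0   0   0
  1   0   0   0   3   3   3   3   3   3   3   3
  2   0   0   0   3   3   3   3   3   5   5   5
  3   0   7   7   7  10  10  10  10  10  12  12
  4   0   7   7   7  10  10  10  14  14  14  17
  5   0   7   7   7  13  13  13  16  16  16  20
  6   0   7   7   7  13  13  13  19  19  19  25

25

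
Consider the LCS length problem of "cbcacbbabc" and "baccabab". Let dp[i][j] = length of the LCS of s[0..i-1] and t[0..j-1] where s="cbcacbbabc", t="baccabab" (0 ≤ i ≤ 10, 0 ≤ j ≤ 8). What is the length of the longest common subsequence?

6

   ''  b  a  c  c  a  b  a  b
''  0  0  0  0  0  0  0  0  0
 c  0  0  0  1  1  1  1  1  1
 b  0  1  1  1  1  1  2  2  2
 c  0  1  1  2  2  2  2  2  2
 a  0  1  2  2  2  3  3  3  3
 c  0  1  2  3  3  3  3  3  3
 b  0  1  2  3  3  3  4  4  4
 b  0  1  2  3  3  3  4  4  5
 a  0  1  2  3  3  4  4  5  5
 b  0  1  2  3  3  4  5  5  6
 c  0  1  2  3  4  4  5  5  6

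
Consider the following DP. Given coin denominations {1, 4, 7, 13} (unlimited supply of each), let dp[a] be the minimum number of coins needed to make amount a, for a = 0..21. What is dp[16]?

4

 a  0  1  2  3  4  5  6  7  8  9 10 11 12 13 14 15 16 17 18 19 20 21
dp  0  1  2  3  1  2  3  1  2  3  4  2  3  1  2  3  4  2  3  4  2  3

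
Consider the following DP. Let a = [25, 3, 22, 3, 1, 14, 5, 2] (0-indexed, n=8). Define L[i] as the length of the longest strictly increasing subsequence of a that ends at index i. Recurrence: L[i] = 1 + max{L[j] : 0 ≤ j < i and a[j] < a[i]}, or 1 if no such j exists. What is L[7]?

   i    0    1    2    3    4    5    6    7
a[i]   25    3   22    3    1   14    5    2
L[i]    1    1    2    1    1    2    2    2

2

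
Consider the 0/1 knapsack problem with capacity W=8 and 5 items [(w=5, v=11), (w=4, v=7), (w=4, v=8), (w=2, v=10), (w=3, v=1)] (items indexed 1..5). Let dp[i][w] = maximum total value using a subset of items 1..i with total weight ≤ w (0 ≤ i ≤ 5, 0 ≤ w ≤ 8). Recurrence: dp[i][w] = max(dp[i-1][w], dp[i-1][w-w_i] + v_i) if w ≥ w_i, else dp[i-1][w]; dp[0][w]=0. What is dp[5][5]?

i\w   0   1   2   3   4   5   6   7   8
  0   0   0   0   0   0   0   0   0   0
  1   0   0   0   0   0  11  11  11  11
  2   0   0   0   0   7  11  11  11  11
  3   0   0   0   0   8  11  11  11  15
  4   0   0  10  10  10  11  18  21  21
  5   0   0  10  10  10  11  18  21  21

11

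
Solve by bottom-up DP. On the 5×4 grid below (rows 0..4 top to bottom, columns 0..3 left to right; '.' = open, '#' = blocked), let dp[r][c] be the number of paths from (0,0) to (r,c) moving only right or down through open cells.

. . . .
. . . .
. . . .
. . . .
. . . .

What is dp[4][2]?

r\c   0   1   2   3
  0   1   1   1   1
  1   1   2   3   4
  2   1   3   6  10
  3   1   4  10  20
  4   1   5  15  35

15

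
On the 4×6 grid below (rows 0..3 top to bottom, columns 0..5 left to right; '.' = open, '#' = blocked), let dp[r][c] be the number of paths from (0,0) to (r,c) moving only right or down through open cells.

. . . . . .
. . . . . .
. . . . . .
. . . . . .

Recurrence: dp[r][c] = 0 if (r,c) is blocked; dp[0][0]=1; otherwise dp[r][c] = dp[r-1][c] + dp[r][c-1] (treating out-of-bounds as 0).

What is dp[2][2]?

6

r\c   0   1   2   3   4   5
  0   1   1   1   1   1   1
  1   1   2   3   4   5   6
  2   1   3   6  10  15  21
  3   1   4  10  20  35  56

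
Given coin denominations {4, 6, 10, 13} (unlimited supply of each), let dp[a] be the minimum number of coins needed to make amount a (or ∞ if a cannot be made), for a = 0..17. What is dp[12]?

2

 a  0  1  2  3  4  5  6  7  8  9 10 11 12 13 14 15 16 17
dp  0  -  -  -  1  -  1  -  2  -  1  -  2  1  2  -  2  2
(- denotes ∞ / unreachable)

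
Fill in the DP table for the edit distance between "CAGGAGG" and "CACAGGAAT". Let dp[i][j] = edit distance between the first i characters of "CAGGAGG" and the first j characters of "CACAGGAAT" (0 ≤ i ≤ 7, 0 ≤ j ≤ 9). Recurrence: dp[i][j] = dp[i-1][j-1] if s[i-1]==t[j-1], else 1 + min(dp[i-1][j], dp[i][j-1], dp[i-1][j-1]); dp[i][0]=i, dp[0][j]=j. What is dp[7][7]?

   ''  C  A  C  A  G  G  A  A  T
''  0  1  2  3  4  5  6  7  8  9
 C  1  0  1  2  3  4  5  6  7  8
 A  2  1  0  1  2  3  4  5  6  7
 G  3  2  1  1  2  2  3  4  5  6
 G  4  3  2  2  2  2  2  3  4  5
 A  5  4  3  3  2  3  3  2  3  4
 G  6  5  4  4  3  2  3  3  3  4
 G  7  6  5  5  4  3  2  3  4  4

3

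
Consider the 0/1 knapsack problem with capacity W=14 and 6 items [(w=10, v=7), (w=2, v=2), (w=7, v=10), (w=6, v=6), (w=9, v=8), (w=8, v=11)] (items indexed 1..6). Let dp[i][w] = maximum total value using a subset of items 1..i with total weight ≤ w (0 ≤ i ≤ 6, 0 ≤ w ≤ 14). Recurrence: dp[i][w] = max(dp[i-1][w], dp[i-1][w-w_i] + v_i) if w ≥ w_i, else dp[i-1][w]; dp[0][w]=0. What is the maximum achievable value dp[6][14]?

17

i\w   0   1   2   3   4   5   6   7   8   9  10  11  12  13  14
  0   0   0   0   0   0   0   0   0   0   0   0   0   0   0   0
  1   0   0   0   0   0   0   0   0   0   0   7   7   7   7   7
  2   0   0   2   2   2   2   2   2   2   2   7   7   9   9   9
  3   0   0   2   2   2   2   2  10  10  12  12  12  12  12  12
  4   0   0   2   2   2   2   6  10  10  12  12  12  12  16  16
  5   0   0   2   2   2   2   6  10  10  12  12  12  12  16  16
  6   0   0   2   2   2   2   6  10  11  12  13  13  13  16  17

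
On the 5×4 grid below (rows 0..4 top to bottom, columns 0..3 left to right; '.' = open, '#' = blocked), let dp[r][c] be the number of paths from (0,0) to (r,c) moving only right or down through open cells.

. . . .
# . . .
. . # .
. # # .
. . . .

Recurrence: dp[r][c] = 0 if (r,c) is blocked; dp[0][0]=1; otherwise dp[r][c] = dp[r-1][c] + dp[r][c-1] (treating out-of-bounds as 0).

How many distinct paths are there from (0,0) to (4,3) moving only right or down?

3

r\c   0   1   2   3
  0   1   1   1   1
  1   0   1   2   3
  2   0   1   0   3
  3   0   0   0   3
  4   0   0   0   3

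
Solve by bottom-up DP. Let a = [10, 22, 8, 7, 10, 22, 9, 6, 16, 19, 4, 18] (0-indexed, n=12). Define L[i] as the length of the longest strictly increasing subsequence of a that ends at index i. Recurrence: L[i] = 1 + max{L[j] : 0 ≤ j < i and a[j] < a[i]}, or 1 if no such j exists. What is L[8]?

   i    0    1    2    3    4    5    6    7    8    9   10   11
a[i]   10   22    8    7   10   22    9    6   16   19    4   18
L[i]    1    2    1    1    2    3    2    1    3    4    1    4

3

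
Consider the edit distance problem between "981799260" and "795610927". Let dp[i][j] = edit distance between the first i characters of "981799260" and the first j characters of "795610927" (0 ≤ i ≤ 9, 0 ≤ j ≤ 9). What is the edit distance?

7

   ''  7  9  5  6  1  0  9  2  7
''  0  1  2  3  4  5  6  7  8  9
 9  1  1  1  2  3  4  5  6  7  8
 8  2  2  2  2  3  4  5  6  7  8
 1  3  3  3  3  3  3  4  5  6  7
 7  4  3  4  4  4  4  4  5  6  6
 9  5  4  3  4  5  5  5  4  5  6
 9  6  5  4  4  5  6  6  5  5  6
 2  7  6  5  5  5  6  7  6  5  6
 6  8  7  6  6  5  6  7  7  6  6
 0  9  8  7  7  6  6  6  7  7  7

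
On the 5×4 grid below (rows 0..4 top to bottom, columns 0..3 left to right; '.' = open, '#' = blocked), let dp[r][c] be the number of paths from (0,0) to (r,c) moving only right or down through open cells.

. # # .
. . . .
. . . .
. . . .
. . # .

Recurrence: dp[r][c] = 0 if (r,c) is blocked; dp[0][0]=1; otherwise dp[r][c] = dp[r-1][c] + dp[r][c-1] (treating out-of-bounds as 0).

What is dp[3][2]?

6

r\c   0   1   2   3
  0   1   0   0   0
  1   1   1   1   1
  2   1   2   3   4
  3   1   3   6  10
  4   1   4   0  10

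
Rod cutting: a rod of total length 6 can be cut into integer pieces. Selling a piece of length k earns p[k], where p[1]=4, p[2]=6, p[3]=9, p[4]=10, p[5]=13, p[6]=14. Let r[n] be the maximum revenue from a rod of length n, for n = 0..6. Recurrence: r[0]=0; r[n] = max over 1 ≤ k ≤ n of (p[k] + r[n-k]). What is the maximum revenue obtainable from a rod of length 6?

24

   n    0    1    2    3    4    5    6
r[n]    0    4    8   12   16   20   24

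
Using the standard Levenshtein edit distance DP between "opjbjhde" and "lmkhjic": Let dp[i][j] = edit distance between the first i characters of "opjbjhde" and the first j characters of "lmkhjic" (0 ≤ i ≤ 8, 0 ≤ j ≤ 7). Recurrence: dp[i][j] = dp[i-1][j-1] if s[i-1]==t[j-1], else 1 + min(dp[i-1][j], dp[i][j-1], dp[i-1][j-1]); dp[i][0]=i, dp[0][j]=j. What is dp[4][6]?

   ''  l  m  k  h  j  i  c
''  0  1  2  3  4  5  6  7
 o  1  1  2  3  4  5  6  7
 p  2  2  2  3  4  5  6  7
 j  3  3  3  3  4  4  5  6
 b  4  4  4  4  4  5  5  6
 j  5  5  5  5  5  4  5  6
 h  6  6  6  6  5  5  5  6
 d  7  7  7  7  6  6  6  6
 e  8  8  8  8  7  7  7  7

5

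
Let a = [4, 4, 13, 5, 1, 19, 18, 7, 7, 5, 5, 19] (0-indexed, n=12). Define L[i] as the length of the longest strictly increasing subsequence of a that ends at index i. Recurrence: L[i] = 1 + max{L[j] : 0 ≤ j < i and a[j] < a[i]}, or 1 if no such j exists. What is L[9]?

   i    0    1    2    3    4    5    6    7    8    9   10   11
a[i]    4    4   13    5    1   19   18    7    7    5    5   19
L[i]    1    1    2    2    1    3    3    3    3    2    2    4

2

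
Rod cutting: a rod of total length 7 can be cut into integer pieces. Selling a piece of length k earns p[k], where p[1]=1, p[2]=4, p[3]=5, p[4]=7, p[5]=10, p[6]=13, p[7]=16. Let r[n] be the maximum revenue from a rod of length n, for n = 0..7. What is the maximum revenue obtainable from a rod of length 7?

   n    0    1    2    3    4    5    6    7
r[n]    0    1    4    5    8   10   13   16

16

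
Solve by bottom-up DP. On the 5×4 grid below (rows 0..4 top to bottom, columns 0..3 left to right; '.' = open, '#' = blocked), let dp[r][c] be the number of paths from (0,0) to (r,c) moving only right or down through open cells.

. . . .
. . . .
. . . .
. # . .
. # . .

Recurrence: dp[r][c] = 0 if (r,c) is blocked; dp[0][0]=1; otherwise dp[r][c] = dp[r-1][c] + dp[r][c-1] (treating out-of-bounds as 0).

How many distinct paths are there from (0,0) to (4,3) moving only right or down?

22

r\c   0   1   2   3
  0   1   1   1   1
  1   1   2   3   4
  2   1   3   6  10
  3   1   0   6  16
  4   1   0   6  22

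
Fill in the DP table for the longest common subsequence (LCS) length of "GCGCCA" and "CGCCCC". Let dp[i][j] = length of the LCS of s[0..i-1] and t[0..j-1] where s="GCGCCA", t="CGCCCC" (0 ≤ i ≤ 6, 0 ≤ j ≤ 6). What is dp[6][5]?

4

   ''  C  G  C  C  C  C
''  0  0  0  0  0  0  0
 G  0  0  1  1  1  1  1
 C  0  1  1  2  2  2  2
 G  0  1  2  2  2  2  2
 C  0  1  2  3  3  3  3
 C  0  1  2  3  4  4  4
 A  0  1  2  3  4  4  4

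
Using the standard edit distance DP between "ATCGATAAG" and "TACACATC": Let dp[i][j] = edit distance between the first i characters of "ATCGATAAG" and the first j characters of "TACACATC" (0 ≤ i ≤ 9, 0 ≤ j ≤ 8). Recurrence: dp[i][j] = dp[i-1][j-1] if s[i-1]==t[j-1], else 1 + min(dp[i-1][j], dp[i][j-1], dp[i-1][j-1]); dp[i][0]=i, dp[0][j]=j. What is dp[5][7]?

   ''  T  A  C  A  C  A  T  C
''  0  1  2  3  4  5  6  7  8
 A  1  1  1  2  3  4  5  6  7
 T  2  1  2  2  3  4  5  5  6
 C  3  2  2  2  3  3  4  5  5
 G  4  3  3  3  3  4  4  5  6
 A  5  4  3  4  3  4  4  5  6
 T  6  5  4  4  4  4  5  4  5
 A  7  6  5  5  4  5  4  5  5
 A  8  7  6  6  5  5  5  5  6
 G  9  8  7  7  6  6  6  6  6

5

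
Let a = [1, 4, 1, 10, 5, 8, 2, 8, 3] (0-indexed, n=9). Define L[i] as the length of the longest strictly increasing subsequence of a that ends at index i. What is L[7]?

4

   i    0    1    2    3    4    5    6    7    8
a[i]    1    4    1   10    5    8    2    8    3
L[i]    1    2    1    3    3    4    2    4    3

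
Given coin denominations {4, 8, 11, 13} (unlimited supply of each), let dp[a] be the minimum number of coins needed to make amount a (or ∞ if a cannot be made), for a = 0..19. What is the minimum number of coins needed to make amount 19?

 a  0  1  2  3  4  5  6  7  8  9 10 11 12 13 14 15 16 17 18 19
dp  0  -  -  -  1  -  -  -  1  -  -  1  2  1  -  2  2  2  -  2
(- denotes ∞ / unreachable)

2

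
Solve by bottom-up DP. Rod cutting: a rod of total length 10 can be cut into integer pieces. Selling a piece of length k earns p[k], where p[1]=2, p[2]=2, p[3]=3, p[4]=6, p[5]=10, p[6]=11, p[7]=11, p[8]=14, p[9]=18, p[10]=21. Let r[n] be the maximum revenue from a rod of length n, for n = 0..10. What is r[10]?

   n    0    1    2    3    4    5    6    7    8    9   10
r[n]    0    2    4    6    8   10   12   14   16   18   21

21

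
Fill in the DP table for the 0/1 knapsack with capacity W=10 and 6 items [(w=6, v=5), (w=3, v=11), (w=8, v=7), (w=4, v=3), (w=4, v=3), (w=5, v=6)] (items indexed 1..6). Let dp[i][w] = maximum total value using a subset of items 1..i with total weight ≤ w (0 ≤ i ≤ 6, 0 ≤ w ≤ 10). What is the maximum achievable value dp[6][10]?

17

i\w   0   1   2   3   4   5   6   7   8   9  10
  0   0   0   0   0   0   0   0   0   0   0   0
  1   0   0   0   0   0   0   5   5   5   5   5
  2   0   0   0  11  11  11  11  11  11  16  16
  3   0   0   0  11  11  11  11  11  11  16  16
  4   0   0   0  11  11  11  11  14  14  16  16
  5   0   0   0  11  11  11  11  14  14  16  16
  6   0   0   0  11  11  11  11  14  17  17  17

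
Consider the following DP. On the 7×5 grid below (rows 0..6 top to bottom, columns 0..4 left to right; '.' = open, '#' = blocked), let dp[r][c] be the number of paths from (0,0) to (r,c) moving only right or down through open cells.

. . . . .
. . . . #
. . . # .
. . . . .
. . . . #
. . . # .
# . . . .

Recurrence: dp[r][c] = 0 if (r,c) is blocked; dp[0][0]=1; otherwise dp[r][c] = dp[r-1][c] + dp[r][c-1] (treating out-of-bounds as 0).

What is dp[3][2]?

r\c   0   1   2   3   4
  0   1   1   1   1   1
  1   1   2   3   4   0
  2   1   3   6   0   0
  3   1   4  10  10  10
  4   1   5  15  25   0
  5   1   6  21   0   0
  6   0   6  27  27  27

10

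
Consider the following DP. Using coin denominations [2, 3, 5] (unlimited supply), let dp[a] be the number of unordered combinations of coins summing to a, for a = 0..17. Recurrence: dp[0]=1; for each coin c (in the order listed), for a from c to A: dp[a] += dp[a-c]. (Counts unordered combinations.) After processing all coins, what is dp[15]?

after  coin     0     1     2     3     4     5     6     7     8     9    10    11    12    13    14    15    16    17
          2     1     0     1     0     1     0     1     0     1     0     1     0     1     0     1     0     1     0
          3     1     0     1     1     1     1     2     1     2     2     2     2     3     2     3     3     3     3
          5     1     0     1     1     1     2     2     2     3     3     4     4     5     5     6     7     7     8

7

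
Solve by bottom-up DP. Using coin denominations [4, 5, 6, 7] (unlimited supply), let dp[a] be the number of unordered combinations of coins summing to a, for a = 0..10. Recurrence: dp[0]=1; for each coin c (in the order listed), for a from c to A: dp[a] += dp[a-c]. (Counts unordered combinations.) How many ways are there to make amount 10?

2

after  coin     0     1     2     3     4     5     6     7     8     9    10
          4     1     0     0     0     1     0     0     0     1     0     0
          5     1     0     0     0     1     1     0     0     1     1     1
          6     1     0     0     0     1     1     1     0     1     1     2
          7     1     0     0     0     1     1     1     1     1     1     2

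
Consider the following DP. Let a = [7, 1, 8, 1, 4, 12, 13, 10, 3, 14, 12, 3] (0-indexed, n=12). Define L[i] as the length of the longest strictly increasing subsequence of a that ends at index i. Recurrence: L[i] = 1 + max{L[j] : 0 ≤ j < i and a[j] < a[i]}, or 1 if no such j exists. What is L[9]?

5

   i    0    1    2    3    4    5    6    7    8    9   10   11
a[i]    7    1    8    1    4   12   13   10    3   14   12    3
L[i]    1    1    2    1    2    3    4    3    2    5    4    2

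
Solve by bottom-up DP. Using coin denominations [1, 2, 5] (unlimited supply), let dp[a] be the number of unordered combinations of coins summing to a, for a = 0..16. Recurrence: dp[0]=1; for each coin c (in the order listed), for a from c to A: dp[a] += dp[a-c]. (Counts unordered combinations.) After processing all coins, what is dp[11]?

11

after  coin     0     1     2     3     4     5     6     7     8     9    10    11    12    13    14    15    16
          1     1     1     1     1     1     1     1     1     1     1     1     1     1     1     1     1     1
          2     1     1     2     2     3     3     4     4     5     5     6     6     7     7     8     8     9
          5     1     1     2     2     3     4     5     6     7     8    10    11    13    14    16    18    20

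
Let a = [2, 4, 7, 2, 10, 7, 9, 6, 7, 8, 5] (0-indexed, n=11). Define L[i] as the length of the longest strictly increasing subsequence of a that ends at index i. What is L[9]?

5

   i    0    1    2    3    4    5    6    7    8    9   10
a[i]    2    4    7    2   10    7    9    6    7    8    5
L[i]    1    2    3    1    4    3    4    3    4    5    3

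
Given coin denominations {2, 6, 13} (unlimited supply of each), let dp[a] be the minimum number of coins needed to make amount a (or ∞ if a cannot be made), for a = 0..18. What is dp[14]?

 a  0  1  2  3  4  5  6  7  8  9 10 11 12 13 14 15 16 17 18
dp  0  -  1  -  2  -  1  -  2  -  3  -  2  1  3  2  4  3  3
(- denotes ∞ / unreachable)

3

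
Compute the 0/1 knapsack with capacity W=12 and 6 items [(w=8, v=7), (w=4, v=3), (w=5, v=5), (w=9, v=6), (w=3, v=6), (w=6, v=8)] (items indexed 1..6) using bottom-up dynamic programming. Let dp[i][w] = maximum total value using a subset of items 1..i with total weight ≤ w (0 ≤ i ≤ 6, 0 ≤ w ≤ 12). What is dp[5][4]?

i\w   0   1   2   3   4   5   6   7   8   9  10  11  12
  0   0   0   0   0   0   0   0   0   0   0   0   0   0
  1   0   0   0   0   0   0   0   0   7   7   7   7   7
  2   0   0   0   0   3   3   3   3   7   7   7   7  10
  3   0   0   0   0   3   5   5   5   7   8   8   8  10
  4   0   0   0   0   3   5   5   5   7   8   8   8  10
  5   0   0   0   6   6   6   6   9  11  11  11  13  14
  6   0   0   0   6   6   6   8   9  11  14  14  14  14

6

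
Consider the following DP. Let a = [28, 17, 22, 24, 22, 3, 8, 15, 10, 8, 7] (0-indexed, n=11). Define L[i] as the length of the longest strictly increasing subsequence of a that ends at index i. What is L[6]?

2

   i    0    1    2    3    4    5    6    7    8    9   10
a[i]   28   17   22   24   22    3    8   15   10    8    7
L[i]    1    1    2    3    2    1    2    3    3    2    2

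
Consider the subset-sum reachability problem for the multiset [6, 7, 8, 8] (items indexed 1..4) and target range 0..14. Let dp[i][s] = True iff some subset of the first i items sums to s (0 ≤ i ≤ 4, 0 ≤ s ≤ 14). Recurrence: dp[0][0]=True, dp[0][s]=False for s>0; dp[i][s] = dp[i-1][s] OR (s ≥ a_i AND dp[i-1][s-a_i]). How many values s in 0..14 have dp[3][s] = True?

i\s   0   1   2   3   4   5   6   7   8   9  10  11  12  13  14
  0   T   F   F   F   F   F   F   F   F   F   F   F   F   F   F
  1   T   F   F   F   F   F   T   F   F   F   F   F   F   F   F
  2   T   F   F   F   F   F   T   T   F   F   F   F   F   T   F
  3   T   F   F   F   F   F   T   T   T   F   F   F   F   T   T
  4   T   F   F   F   F   F   T   T   T   F   F   F   F   T   T

6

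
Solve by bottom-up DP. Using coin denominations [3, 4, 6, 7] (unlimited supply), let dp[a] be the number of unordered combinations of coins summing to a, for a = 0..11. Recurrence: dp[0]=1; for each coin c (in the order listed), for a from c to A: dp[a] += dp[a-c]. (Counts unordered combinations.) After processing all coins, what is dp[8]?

after  coin     0     1     2     3     4     5     6     7     8     9    10    11
          3     1     0     0     1     0     0     1     0     0     1     0     0
          4     1     0     0     1     1     0     1     1     1     1     1     1
          6     1     0     0     1     1     0     2     1     1     2     2     1
          7     1     0     0     1     1     0     2     2     1     2     3     2

1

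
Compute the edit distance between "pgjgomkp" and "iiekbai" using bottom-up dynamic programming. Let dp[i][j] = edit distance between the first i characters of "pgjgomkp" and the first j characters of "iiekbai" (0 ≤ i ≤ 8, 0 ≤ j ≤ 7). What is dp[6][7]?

   ''  i  i  e  k  b  a  i
''  0  1  2  3  4  5  6  7
 p  1  1  2  3  4  5  6  7
 g  2  2  2  3  4  5  6  7
 j  3  3  3  3  4  5  6  7
 g  4  4  4  4  4  5  6  7
 o  5  5  5  5  5  5  6  7
 m  6  6  6  6  6  6  6  7
 k  7  7  7  7  6  7  7  7
 p  8  8  8  8  7  7  8  8

7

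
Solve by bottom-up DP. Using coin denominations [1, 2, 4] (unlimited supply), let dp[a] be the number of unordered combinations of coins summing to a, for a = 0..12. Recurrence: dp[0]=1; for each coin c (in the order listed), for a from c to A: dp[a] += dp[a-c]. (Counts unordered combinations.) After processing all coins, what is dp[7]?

6

after  coin     0     1     2     3     4     5     6     7     8     9    10    11    12
          1     1     1     1     1     1     1     1     1     1     1     1     1     1
          2     1     1     2     2     3     3     4     4     5     5     6     6     7
          4     1     1     2     2     4     4     6     6     9     9    12    12    16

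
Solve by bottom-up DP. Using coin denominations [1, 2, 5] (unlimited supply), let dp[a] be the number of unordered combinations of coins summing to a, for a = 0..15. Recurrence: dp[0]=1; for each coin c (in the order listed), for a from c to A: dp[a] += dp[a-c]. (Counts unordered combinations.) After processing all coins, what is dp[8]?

after  coin     0     1     2     3     4     5     6     7     8     9    10    11    12    13    14    15
          1     1     1     1     1     1     1     1     1     1     1     1     1     1     1     1     1
          2     1     1     2     2     3     3     4     4     5     5     6     6     7     7     8     8
          5     1     1     2     2     3     4     5     6     7     8    10    11    13    14    16    18

7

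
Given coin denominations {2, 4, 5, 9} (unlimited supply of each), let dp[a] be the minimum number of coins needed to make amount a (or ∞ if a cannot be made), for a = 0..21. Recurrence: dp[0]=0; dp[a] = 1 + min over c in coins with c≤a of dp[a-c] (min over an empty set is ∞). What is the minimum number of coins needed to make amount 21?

 a  0  1  2  3  4  5  6  7  8  9 10 11 12 13 14 15 16 17 18 19 20 21
dp  0  -  1  -  1  1  2  2  2  1  2  2  3  2  2  3  3  3  2  3  3  4
(- denotes ∞ / unreachable)

4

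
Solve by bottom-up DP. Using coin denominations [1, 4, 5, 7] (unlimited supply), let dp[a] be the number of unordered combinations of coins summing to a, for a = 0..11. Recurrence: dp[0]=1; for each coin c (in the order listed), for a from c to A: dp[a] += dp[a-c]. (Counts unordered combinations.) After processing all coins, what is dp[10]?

7

after  coin     0     1     2     3     4     5     6     7     8     9    10    11
          1     1     1     1     1     1     1     1     1     1     1     1     1
          4     1     1     1     1     2     2     2     2     3     3     3     3
          5     1     1     1     1     2     3     3     3     4     5     6     6
          7     1     1     1     1     2     3     3     4     5     6     7     8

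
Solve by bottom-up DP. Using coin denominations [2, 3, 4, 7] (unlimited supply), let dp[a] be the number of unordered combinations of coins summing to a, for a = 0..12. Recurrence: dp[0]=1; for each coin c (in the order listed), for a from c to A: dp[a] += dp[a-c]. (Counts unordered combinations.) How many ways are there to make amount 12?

8

after  coin     0     1     2     3     4     5     6     7     8     9    10    11    12
          2     1     0     1     0     1     0     1     0     1     0     1     0     1
          3     1     0     1     1     1     1     2     1     2     2     2     2     3
          4     1     0     1     1     2     1     3     2     4     3     5     4     7
          7     1     0     1     1     2     1     3     3     4     4     6     6     8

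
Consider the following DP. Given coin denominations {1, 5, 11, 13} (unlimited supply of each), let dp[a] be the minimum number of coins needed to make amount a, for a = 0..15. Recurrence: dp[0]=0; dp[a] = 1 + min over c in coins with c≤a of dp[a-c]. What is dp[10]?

2

 a  0  1  2  3  4  5  6  7  8  9 10 11 12 13 14 15
dp  0  1  2  3  4  1  2  3  4  5  2  1  2  1  2  3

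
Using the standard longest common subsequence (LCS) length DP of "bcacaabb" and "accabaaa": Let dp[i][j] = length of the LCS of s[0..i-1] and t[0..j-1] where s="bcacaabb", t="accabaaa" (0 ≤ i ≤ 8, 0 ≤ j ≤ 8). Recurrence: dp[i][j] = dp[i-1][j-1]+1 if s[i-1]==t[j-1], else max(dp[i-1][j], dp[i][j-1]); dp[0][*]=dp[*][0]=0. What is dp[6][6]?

4

   ''  a  c  c  a  b  a  a  a
''  0  0  0  0  0  0  0  0  0
 b  0  0  0  0  0  1  1  1  1
 c  0  0  1  1  1  1  1  1  1
 a  0  1  1  1  2  2  2  2  2
 c  0  1  2  2  2  2  2  2  2
 a  0  1  2  2  3  3  3  3  3
 a  0  1  2  2  3  3  4  4  4
 b  0  1  2  2  3  4  4  4  4
 b  0  1  2  2  3  4  4  4  4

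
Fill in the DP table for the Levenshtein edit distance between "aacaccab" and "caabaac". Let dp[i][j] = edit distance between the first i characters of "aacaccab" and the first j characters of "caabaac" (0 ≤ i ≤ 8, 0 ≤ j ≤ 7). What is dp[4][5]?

   ''  c  a  a  b  a  a  c
''  0  1  2  3  4  5  6  7
 a  1  1  1  2  3  4  5  6
 a  2  2  1  1  2  3  4  5
 c  3  2  2  2  2  3  4  4
 a  4  3  2  2  3  2  3  4
 c  5  4  3  3  3  3  3  3
 c  6  5  4  4  4  4  4  3
 a  7  6  5  4  5  4  4  4
 b  8  7  6  5  4  5  5  5

2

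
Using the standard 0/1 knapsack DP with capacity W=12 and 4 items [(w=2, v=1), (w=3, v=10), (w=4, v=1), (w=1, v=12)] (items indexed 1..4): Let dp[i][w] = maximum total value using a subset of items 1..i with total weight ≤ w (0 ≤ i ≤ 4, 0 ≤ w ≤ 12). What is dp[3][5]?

11

i\w   0   1   2   3   4   5   6   7   8   9  10  11  12
  0   0   0   0   0   0   0   0   0   0   0   0   0   0
  1   0   0   1   1   1   1   1   1   1   1   1   1   1
  2   0   0   1  10  10  11  11  11  11  11  11  11  11
  3   0   0   1  10  10  11  11  11  11  12  12  12  12
  4   0  12  12  13  22  22  23  23  23  23  24  24  24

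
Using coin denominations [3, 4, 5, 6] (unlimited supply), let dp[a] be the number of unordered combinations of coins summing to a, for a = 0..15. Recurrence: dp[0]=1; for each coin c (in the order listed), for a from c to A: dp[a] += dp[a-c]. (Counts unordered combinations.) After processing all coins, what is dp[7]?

1

after  coin     0     1     2     3     4     5     6     7     8     9    10    11    12    13    14    15
          3     1     0     0     1     0     0     1     0     0     1     0     0     1     0     0     1
          4     1     0     0     1     1     0     1     1     1     1     1     1     2     1     1     2
          5     1     0     0     1     1     1     1     1     2     2     2     2     3     3     3     4
          6     1     0     0     1     1     1     2     1     2     3     3     3     5     4     5     7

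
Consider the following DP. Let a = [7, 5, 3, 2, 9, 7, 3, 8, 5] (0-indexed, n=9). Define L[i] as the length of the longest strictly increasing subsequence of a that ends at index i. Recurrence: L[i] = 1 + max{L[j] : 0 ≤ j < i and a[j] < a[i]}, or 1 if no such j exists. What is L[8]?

   i    0    1    2    3    4    5    6    7    8
a[i]    7    5    3    2    9    7    3    8    5
L[i]    1    1    1    1    2    2    2    3    3

3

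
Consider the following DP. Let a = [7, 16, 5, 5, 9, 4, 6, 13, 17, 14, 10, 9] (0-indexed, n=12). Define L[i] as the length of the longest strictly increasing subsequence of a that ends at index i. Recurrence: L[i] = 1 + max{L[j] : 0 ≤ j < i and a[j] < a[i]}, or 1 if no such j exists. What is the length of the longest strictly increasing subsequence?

   i    0    1    2    3    4    5    6    7    8    9   10   11
a[i]    7   16    5    5    9    4    6   13   17   14   10    9
L[i]    1    2    1    1    2    1    2    3    4    4    3    3

4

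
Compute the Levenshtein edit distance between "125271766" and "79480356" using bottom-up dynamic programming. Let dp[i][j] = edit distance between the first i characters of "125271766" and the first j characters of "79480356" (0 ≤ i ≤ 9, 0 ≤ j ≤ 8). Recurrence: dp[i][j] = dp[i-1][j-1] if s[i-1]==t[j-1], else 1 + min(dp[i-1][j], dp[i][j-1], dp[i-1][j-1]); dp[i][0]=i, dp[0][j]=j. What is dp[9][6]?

9

   ''  7  9  4  8  0  3  5  6
''  0  1  2  3  4  5  6  7  8
 1  1  1  2  3  4  5  6  7  8
 2  2  2  2  3  4  5  6  7  8
 5  3  3  3  3  4  5  6  6  7
 2  4  4  4  4  4  5  6  7  7
 7  5  4  5  5  5  5  6  7  8
 1  6  5  5  6  6  6  6  7  8
 7  7  6  6  6  7  7  7  7  8
 6  8  7  7  7  7  8  8  8  7
 6  9  8  8  8  8  8  9  9  8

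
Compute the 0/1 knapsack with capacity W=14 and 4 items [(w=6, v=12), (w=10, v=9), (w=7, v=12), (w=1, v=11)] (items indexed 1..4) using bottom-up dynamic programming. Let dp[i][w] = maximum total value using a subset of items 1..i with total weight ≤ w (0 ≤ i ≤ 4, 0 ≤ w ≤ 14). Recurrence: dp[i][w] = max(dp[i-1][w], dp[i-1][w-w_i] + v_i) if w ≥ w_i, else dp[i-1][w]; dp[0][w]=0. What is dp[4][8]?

i\w   0   1   2   3   4   5   6   7   8   9  10  11  12  13  14
  0   0   0   0   0   0   0   0   0   0   0   0   0   0   0   0
  1   0   0   0   0   0   0  12  12  12  12  12  12  12  12  12
  2   0   0   0   0   0   0  12  12  12  12  12  12  12  12  12
  3   0   0   0   0   0   0  12  12  12  12  12  12  12  24  24
  4   0  11  11  11  11  11  12  23  23  23  23  23  23  24  35

23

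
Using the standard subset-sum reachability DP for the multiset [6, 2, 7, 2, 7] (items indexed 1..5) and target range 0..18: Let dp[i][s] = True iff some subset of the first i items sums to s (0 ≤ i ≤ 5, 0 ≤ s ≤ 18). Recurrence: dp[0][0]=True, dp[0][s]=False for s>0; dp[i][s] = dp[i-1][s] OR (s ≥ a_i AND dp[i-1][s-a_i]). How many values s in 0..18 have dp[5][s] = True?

i\s   0   1   2   3   4   5   6   7   8   9  10  11  12  13  14  15  16  17  18
  0   T   F   F   F   F   F   F   F   F   F   F   F   F   F   F   F   F   F   F
  1   T   F   F   F   F   F   T   F   F   F   F   F   F   F   F   F   F   F   F
  2   T   F   T   F   F   F   T   F   T   F   F   F   F   F   F   F   F   F   F
  3   T   F   T   F   F   F   T   T   T   T   F   F   F   T   F   T   F   F   F
  4   T   F   T   F   T   F   T   T   T   T   T   T   F   T   F   T   F   T   F
  5   T   F   T   F   T   F   T   T   T   T   T   T   F   T   T   T   T   T   T

15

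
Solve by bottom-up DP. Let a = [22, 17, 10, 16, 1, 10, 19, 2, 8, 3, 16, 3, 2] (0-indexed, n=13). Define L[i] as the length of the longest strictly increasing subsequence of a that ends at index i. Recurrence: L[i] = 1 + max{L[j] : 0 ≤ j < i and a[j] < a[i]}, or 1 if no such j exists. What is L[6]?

3

   i    0    1    2    3    4    5    6    7    8    9   10   11   12
a[i]   22   17   10   16    1   10   19    2    8    3   16    3    2
L[i]    1    1    1    2    1    2    3    2    3    3    4    3    2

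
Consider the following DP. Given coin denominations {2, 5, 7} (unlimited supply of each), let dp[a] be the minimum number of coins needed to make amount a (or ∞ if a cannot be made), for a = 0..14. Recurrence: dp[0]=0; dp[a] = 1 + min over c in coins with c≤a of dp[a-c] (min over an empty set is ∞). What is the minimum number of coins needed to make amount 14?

2

 a  0  1  2  3  4  5  6  7  8  9 10 11 12 13 14
dp  0  -  1  -  2  1  3  1  4  2  2  3  2  4  2
(- denotes ∞ / unreachable)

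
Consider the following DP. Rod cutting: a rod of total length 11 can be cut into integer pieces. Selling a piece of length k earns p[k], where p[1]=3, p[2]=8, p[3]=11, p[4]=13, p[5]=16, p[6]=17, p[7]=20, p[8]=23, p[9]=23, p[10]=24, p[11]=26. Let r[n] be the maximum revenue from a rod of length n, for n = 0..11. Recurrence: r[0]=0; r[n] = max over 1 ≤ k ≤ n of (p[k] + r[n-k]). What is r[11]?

   n    0    1    2    3    4    5    6    7    8    9   10   11
r[n]    0    3    8   11   16   19   24   27   32   35   40   43

43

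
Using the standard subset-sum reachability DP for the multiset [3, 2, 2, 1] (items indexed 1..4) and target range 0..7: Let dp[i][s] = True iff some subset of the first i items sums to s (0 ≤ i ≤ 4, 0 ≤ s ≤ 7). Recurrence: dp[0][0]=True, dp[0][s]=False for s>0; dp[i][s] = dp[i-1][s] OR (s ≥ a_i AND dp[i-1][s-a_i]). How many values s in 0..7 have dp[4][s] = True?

i\s   0   1   2   3   4   5   6   7
  0   T   F   F   F   F   F   F   F
  1   T   F   F   T   F   F   F   F
  2   T   F   T   T   F   T   F   F
  3   T   F   T   T   T   T   F   T
  4   T   T   T   T   T   T   T   T

8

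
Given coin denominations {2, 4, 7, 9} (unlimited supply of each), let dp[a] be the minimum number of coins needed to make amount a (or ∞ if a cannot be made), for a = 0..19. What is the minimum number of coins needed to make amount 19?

4

 a  0  1  2  3  4  5  6  7  8  9 10 11 12 13 14 15 16 17 18 19
dp  0  -  1  -  1  -  2  1  2  1  3  2  3  2  2  3  2  3  2  4
(- denotes ∞ / unreachable)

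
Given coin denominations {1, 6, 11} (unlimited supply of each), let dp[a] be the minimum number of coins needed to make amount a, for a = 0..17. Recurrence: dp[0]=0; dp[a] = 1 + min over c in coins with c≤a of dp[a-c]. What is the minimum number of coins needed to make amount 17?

2

 a  0  1  2  3  4  5  6  7  8  9 10 11 12 13 14 15 16 17
dp  0  1  2  3  4  5  1  2  3  4  5  1  2  3  4  5  6  2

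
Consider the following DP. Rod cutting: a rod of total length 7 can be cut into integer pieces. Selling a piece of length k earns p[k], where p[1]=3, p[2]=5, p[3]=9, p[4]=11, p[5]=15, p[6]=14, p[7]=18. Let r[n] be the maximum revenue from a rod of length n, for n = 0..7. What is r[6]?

18

   n    0    1    2    3    4    5    6    7
r[n]    0    3    6    9   12   15   18   21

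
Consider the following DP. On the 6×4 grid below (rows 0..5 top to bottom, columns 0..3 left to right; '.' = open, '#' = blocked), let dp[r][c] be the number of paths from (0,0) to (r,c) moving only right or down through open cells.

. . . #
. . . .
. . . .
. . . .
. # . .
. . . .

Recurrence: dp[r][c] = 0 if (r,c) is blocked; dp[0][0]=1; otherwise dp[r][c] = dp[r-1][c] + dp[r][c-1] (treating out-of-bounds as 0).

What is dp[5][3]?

40

r\c   0   1   2   3
  0   1   1   1   0
  1   1   2   3   3
  2   1   3   6   9
  3   1   4  10  19
  4   1   0  10  29
  5   1   1  11  40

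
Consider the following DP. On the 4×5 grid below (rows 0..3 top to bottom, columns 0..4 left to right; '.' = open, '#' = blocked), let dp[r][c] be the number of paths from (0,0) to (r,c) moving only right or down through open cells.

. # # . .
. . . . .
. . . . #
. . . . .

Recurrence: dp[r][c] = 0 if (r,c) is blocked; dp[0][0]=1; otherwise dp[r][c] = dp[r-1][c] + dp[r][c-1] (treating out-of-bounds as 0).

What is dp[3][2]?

6

r\c   0   1   2   3   4
  0   1   0   0   0   0
  1   1   1   1   1   1
  2   1   2   3   4   0
  3   1   3   6  10  10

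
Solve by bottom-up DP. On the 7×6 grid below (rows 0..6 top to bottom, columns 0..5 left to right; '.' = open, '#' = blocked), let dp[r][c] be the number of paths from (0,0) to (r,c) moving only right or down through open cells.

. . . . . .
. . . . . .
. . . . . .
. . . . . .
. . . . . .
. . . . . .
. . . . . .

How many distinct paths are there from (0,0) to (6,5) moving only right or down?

462

r\c   0   1   2   3   4   5
  0   1   1   1   1   1   1
  1   1   2   3   4   5   6
  2   1   3   6  10  15  21
  3   1   4  10  20  35  56
  4   1   5  15  35  70 126
  5   1   6  21  56 126 252
  6   1   7  28  84 210 462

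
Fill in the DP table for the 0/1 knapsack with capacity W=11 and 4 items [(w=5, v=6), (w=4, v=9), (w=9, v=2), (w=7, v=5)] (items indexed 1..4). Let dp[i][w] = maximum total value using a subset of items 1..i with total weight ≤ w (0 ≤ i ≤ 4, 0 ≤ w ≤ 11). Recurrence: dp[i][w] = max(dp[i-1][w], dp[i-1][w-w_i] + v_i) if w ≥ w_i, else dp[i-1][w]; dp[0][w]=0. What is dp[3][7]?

i\w   0   1   2   3   4   5   6   7   8   9  10  11
  0   0   0   0   0   0   0   0   0   0   0   0   0
  1   0   0   0   0   0   6   6   6   6   6   6   6
  2   0   0   0   0   9   9   9   9   9  15  15  15
  3   0   0   0   0   9   9   9   9   9  15  15  15
  4   0   0   0   0   9   9   9   9   9  15  15  15

9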